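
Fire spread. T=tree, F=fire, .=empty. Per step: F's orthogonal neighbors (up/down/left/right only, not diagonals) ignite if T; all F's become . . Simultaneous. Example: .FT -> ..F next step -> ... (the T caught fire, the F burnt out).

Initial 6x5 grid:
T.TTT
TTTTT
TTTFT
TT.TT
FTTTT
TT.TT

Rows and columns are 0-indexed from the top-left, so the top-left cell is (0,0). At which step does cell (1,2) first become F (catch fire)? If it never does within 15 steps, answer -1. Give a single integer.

Step 1: cell (1,2)='T' (+7 fires, +2 burnt)
Step 2: cell (1,2)='F' (+10 fires, +7 burnt)
  -> target ignites at step 2
Step 3: cell (1,2)='.' (+6 fires, +10 burnt)
Step 4: cell (1,2)='.' (+2 fires, +6 burnt)
Step 5: cell (1,2)='.' (+0 fires, +2 burnt)
  fire out at step 5

2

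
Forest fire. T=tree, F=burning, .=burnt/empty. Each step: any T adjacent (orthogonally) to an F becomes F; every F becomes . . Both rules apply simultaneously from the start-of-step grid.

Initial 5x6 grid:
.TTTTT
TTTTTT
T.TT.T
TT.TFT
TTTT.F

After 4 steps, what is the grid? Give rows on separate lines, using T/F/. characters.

Step 1: 2 trees catch fire, 2 burn out
  .TTTTT
  TTTTTT
  T.TT.T
  TT.F.F
  TTTT..
Step 2: 3 trees catch fire, 2 burn out
  .TTTTT
  TTTTTT
  T.TF.F
  TT....
  TTTF..
Step 3: 4 trees catch fire, 3 burn out
  .TTTTT
  TTTFTF
  T.F...
  TT....
  TTF...
Step 4: 5 trees catch fire, 4 burn out
  .TTFTF
  TTF.F.
  T.....
  TT....
  TF....

.TTFTF
TTF.F.
T.....
TT....
TF....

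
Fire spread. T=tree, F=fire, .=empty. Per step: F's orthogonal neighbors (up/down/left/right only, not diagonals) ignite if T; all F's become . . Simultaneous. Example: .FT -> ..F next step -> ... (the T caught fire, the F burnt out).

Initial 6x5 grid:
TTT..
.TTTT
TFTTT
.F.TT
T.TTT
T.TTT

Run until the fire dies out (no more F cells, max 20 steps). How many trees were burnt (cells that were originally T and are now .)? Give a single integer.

Step 1: +3 fires, +2 burnt (F count now 3)
Step 2: +3 fires, +3 burnt (F count now 3)
Step 3: +5 fires, +3 burnt (F count now 5)
Step 4: +3 fires, +5 burnt (F count now 3)
Step 5: +3 fires, +3 burnt (F count now 3)
Step 6: +2 fires, +3 burnt (F count now 2)
Step 7: +0 fires, +2 burnt (F count now 0)
Fire out after step 7
Initially T: 21, now '.': 28
Total burnt (originally-T cells now '.'): 19

Answer: 19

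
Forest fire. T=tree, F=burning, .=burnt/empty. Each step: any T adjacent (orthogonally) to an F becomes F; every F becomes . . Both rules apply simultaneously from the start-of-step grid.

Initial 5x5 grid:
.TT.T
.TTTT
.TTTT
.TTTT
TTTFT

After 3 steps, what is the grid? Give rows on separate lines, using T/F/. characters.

Step 1: 3 trees catch fire, 1 burn out
  .TT.T
  .TTTT
  .TTTT
  .TTFT
  TTF.F
Step 2: 4 trees catch fire, 3 burn out
  .TT.T
  .TTTT
  .TTFT
  .TF.F
  TF...
Step 3: 5 trees catch fire, 4 burn out
  .TT.T
  .TTFT
  .TF.F
  .F...
  F....

.TT.T
.TTFT
.TF.F
.F...
F....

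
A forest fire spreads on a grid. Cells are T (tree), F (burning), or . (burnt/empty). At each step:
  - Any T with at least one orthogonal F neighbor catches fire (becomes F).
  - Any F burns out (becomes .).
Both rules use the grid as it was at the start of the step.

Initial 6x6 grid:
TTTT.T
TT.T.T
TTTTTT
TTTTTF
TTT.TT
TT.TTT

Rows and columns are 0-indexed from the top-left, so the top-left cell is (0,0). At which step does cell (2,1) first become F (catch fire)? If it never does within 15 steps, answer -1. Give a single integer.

Step 1: cell (2,1)='T' (+3 fires, +1 burnt)
Step 2: cell (2,1)='T' (+5 fires, +3 burnt)
Step 3: cell (2,1)='T' (+4 fires, +5 burnt)
Step 4: cell (2,1)='T' (+5 fires, +4 burnt)
Step 5: cell (2,1)='F' (+4 fires, +5 burnt)
  -> target ignites at step 5
Step 6: cell (2,1)='.' (+5 fires, +4 burnt)
Step 7: cell (2,1)='.' (+3 fires, +5 burnt)
Step 8: cell (2,1)='.' (+1 fires, +3 burnt)
Step 9: cell (2,1)='.' (+0 fires, +1 burnt)
  fire out at step 9

5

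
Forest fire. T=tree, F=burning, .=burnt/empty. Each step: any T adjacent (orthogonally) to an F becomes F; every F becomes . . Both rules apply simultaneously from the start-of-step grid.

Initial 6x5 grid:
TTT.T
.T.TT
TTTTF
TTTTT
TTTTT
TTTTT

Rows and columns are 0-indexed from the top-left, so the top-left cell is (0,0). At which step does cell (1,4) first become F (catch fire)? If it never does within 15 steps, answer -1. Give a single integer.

Step 1: cell (1,4)='F' (+3 fires, +1 burnt)
  -> target ignites at step 1
Step 2: cell (1,4)='.' (+5 fires, +3 burnt)
Step 3: cell (1,4)='.' (+4 fires, +5 burnt)
Step 4: cell (1,4)='.' (+5 fires, +4 burnt)
Step 5: cell (1,4)='.' (+4 fires, +5 burnt)
Step 6: cell (1,4)='.' (+4 fires, +4 burnt)
Step 7: cell (1,4)='.' (+1 fires, +4 burnt)
Step 8: cell (1,4)='.' (+0 fires, +1 burnt)
  fire out at step 8

1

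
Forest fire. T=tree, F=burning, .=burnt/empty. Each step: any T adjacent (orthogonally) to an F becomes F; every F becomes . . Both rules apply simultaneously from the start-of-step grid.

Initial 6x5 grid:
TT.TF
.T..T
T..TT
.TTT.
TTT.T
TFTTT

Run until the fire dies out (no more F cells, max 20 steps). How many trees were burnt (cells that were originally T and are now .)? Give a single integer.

Answer: 15

Derivation:
Step 1: +5 fires, +2 burnt (F count now 5)
Step 2: +5 fires, +5 burnt (F count now 5)
Step 3: +3 fires, +5 burnt (F count now 3)
Step 4: +2 fires, +3 burnt (F count now 2)
Step 5: +0 fires, +2 burnt (F count now 0)
Fire out after step 5
Initially T: 19, now '.': 26
Total burnt (originally-T cells now '.'): 15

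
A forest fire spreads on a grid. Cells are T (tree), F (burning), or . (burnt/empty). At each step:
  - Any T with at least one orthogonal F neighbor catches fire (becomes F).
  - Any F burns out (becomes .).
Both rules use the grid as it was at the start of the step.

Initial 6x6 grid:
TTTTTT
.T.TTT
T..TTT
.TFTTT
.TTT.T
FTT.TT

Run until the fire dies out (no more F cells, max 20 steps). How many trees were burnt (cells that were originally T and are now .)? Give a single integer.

Answer: 25

Derivation:
Step 1: +4 fires, +2 burnt (F count now 4)
Step 2: +5 fires, +4 burnt (F count now 5)
Step 3: +3 fires, +5 burnt (F count now 3)
Step 4: +4 fires, +3 burnt (F count now 4)
Step 5: +4 fires, +4 burnt (F count now 4)
Step 6: +3 fires, +4 burnt (F count now 3)
Step 7: +2 fires, +3 burnt (F count now 2)
Step 8: +0 fires, +2 burnt (F count now 0)
Fire out after step 8
Initially T: 26, now '.': 35
Total burnt (originally-T cells now '.'): 25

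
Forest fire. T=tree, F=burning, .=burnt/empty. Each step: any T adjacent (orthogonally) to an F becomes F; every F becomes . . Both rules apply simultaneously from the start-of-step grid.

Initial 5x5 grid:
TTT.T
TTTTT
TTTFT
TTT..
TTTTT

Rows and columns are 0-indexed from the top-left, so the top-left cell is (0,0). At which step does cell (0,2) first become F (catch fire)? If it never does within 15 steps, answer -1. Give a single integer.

Step 1: cell (0,2)='T' (+3 fires, +1 burnt)
Step 2: cell (0,2)='T' (+4 fires, +3 burnt)
Step 3: cell (0,2)='F' (+6 fires, +4 burnt)
  -> target ignites at step 3
Step 4: cell (0,2)='.' (+5 fires, +6 burnt)
Step 5: cell (0,2)='.' (+3 fires, +5 burnt)
Step 6: cell (0,2)='.' (+0 fires, +3 burnt)
  fire out at step 6

3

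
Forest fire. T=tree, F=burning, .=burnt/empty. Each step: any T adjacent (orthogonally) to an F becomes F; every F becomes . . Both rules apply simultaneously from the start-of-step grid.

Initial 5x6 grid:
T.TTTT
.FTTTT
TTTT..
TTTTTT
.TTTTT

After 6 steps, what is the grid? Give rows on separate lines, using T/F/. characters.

Step 1: 2 trees catch fire, 1 burn out
  T.TTTT
  ..FTTT
  TFTT..
  TTTTTT
  .TTTTT
Step 2: 5 trees catch fire, 2 burn out
  T.FTTT
  ...FTT
  F.FT..
  TFTTTT
  .TTTTT
Step 3: 6 trees catch fire, 5 burn out
  T..FTT
  ....FT
  ...F..
  F.FTTT
  .FTTTT
Step 4: 4 trees catch fire, 6 burn out
  T...FT
  .....F
  ......
  ...FTT
  ..FTTT
Step 5: 3 trees catch fire, 4 burn out
  T....F
  ......
  ......
  ....FT
  ...FTT
Step 6: 2 trees catch fire, 3 burn out
  T.....
  ......
  ......
  .....F
  ....FT

T.....
......
......
.....F
....FT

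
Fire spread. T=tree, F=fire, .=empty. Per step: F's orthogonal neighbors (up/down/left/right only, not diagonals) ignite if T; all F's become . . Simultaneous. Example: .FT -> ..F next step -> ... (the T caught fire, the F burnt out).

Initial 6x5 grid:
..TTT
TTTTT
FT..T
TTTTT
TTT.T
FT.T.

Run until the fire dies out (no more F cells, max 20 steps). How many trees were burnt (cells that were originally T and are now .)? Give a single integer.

Step 1: +5 fires, +2 burnt (F count now 5)
Step 2: +3 fires, +5 burnt (F count now 3)
Step 3: +3 fires, +3 burnt (F count now 3)
Step 4: +3 fires, +3 burnt (F count now 3)
Step 5: +3 fires, +3 burnt (F count now 3)
Step 6: +3 fires, +3 burnt (F count now 3)
Step 7: +0 fires, +3 burnt (F count now 0)
Fire out after step 7
Initially T: 21, now '.': 29
Total burnt (originally-T cells now '.'): 20

Answer: 20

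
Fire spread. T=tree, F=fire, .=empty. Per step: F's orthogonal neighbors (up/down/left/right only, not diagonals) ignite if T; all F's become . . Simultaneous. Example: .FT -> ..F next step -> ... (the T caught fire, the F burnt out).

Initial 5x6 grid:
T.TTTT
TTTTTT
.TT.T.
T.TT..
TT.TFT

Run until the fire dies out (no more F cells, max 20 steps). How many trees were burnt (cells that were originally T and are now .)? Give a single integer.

Answer: 18

Derivation:
Step 1: +2 fires, +1 burnt (F count now 2)
Step 2: +1 fires, +2 burnt (F count now 1)
Step 3: +1 fires, +1 burnt (F count now 1)
Step 4: +1 fires, +1 burnt (F count now 1)
Step 5: +2 fires, +1 burnt (F count now 2)
Step 6: +3 fires, +2 burnt (F count now 3)
Step 7: +3 fires, +3 burnt (F count now 3)
Step 8: +4 fires, +3 burnt (F count now 4)
Step 9: +1 fires, +4 burnt (F count now 1)
Step 10: +0 fires, +1 burnt (F count now 0)
Fire out after step 10
Initially T: 21, now '.': 27
Total burnt (originally-T cells now '.'): 18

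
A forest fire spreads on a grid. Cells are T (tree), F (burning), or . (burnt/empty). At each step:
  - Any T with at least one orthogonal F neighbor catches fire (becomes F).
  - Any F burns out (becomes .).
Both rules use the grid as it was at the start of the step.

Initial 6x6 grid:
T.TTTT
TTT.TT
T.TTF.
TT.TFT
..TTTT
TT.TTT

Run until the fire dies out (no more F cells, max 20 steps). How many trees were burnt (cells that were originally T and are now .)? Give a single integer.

Step 1: +5 fires, +2 burnt (F count now 5)
Step 2: +6 fires, +5 burnt (F count now 6)
Step 3: +6 fires, +6 burnt (F count now 6)
Step 4: +2 fires, +6 burnt (F count now 2)
Step 5: +1 fires, +2 burnt (F count now 1)
Step 6: +2 fires, +1 burnt (F count now 2)
Step 7: +1 fires, +2 burnt (F count now 1)
Step 8: +1 fires, +1 burnt (F count now 1)
Step 9: +0 fires, +1 burnt (F count now 0)
Fire out after step 9
Initially T: 26, now '.': 34
Total burnt (originally-T cells now '.'): 24

Answer: 24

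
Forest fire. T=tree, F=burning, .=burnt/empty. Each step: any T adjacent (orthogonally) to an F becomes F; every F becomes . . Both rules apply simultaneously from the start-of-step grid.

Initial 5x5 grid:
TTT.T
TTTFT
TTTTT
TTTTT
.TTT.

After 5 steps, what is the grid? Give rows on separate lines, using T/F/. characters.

Step 1: 3 trees catch fire, 1 burn out
  TTT.T
  TTF.F
  TTTFT
  TTTTT
  .TTT.
Step 2: 6 trees catch fire, 3 burn out
  TTF.F
  TF...
  TTF.F
  TTTFT
  .TTT.
Step 3: 6 trees catch fire, 6 burn out
  TF...
  F....
  TF...
  TTF.F
  .TTF.
Step 4: 4 trees catch fire, 6 burn out
  F....
  .....
  F....
  TF...
  .TF..
Step 5: 2 trees catch fire, 4 burn out
  .....
  .....
  .....
  F....
  .F...

.....
.....
.....
F....
.F...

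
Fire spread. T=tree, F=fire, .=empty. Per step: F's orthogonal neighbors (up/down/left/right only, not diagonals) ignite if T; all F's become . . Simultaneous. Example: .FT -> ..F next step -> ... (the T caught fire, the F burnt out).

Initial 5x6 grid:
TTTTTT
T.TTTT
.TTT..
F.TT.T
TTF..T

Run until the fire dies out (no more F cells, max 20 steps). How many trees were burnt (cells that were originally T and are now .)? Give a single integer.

Step 1: +3 fires, +2 burnt (F count now 3)
Step 2: +2 fires, +3 burnt (F count now 2)
Step 3: +3 fires, +2 burnt (F count now 3)
Step 4: +2 fires, +3 burnt (F count now 2)
Step 5: +3 fires, +2 burnt (F count now 3)
Step 6: +3 fires, +3 burnt (F count now 3)
Step 7: +2 fires, +3 burnt (F count now 2)
Step 8: +0 fires, +2 burnt (F count now 0)
Fire out after step 8
Initially T: 20, now '.': 28
Total burnt (originally-T cells now '.'): 18

Answer: 18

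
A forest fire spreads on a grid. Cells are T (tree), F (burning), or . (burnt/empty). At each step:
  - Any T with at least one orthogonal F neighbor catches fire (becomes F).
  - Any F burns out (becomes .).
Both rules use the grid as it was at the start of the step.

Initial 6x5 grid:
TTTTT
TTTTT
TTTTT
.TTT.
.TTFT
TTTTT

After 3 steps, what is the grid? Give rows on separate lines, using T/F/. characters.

Step 1: 4 trees catch fire, 1 burn out
  TTTTT
  TTTTT
  TTTTT
  .TTF.
  .TF.F
  TTTFT
Step 2: 5 trees catch fire, 4 burn out
  TTTTT
  TTTTT
  TTTFT
  .TF..
  .F...
  TTF.F
Step 3: 5 trees catch fire, 5 burn out
  TTTTT
  TTTFT
  TTF.F
  .F...
  .....
  TF...

TTTTT
TTTFT
TTF.F
.F...
.....
TF...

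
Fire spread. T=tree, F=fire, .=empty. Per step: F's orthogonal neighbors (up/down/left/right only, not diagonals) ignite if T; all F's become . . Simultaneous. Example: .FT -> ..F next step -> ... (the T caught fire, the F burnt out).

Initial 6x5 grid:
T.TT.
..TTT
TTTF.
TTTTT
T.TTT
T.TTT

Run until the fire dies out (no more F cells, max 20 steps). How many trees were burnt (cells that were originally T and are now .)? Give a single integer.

Answer: 21

Derivation:
Step 1: +3 fires, +1 burnt (F count now 3)
Step 2: +7 fires, +3 burnt (F count now 7)
Step 3: +6 fires, +7 burnt (F count now 6)
Step 4: +3 fires, +6 burnt (F count now 3)
Step 5: +1 fires, +3 burnt (F count now 1)
Step 6: +1 fires, +1 burnt (F count now 1)
Step 7: +0 fires, +1 burnt (F count now 0)
Fire out after step 7
Initially T: 22, now '.': 29
Total burnt (originally-T cells now '.'): 21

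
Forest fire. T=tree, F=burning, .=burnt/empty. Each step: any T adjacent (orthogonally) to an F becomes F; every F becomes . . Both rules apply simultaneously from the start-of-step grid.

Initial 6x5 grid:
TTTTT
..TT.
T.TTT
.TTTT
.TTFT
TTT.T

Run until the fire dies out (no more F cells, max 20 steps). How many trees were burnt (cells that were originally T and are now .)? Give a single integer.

Answer: 21

Derivation:
Step 1: +3 fires, +1 burnt (F count now 3)
Step 2: +6 fires, +3 burnt (F count now 6)
Step 3: +5 fires, +6 burnt (F count now 5)
Step 4: +3 fires, +5 burnt (F count now 3)
Step 5: +2 fires, +3 burnt (F count now 2)
Step 6: +1 fires, +2 burnt (F count now 1)
Step 7: +1 fires, +1 burnt (F count now 1)
Step 8: +0 fires, +1 burnt (F count now 0)
Fire out after step 8
Initially T: 22, now '.': 29
Total burnt (originally-T cells now '.'): 21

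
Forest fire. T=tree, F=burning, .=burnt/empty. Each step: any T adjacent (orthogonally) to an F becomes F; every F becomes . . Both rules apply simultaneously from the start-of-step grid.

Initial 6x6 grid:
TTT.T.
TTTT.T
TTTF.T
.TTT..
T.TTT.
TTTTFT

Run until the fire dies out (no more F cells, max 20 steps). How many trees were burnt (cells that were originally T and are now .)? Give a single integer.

Answer: 22

Derivation:
Step 1: +6 fires, +2 burnt (F count now 6)
Step 2: +5 fires, +6 burnt (F count now 5)
Step 3: +6 fires, +5 burnt (F count now 6)
Step 4: +3 fires, +6 burnt (F count now 3)
Step 5: +2 fires, +3 burnt (F count now 2)
Step 6: +0 fires, +2 burnt (F count now 0)
Fire out after step 6
Initially T: 25, now '.': 33
Total burnt (originally-T cells now '.'): 22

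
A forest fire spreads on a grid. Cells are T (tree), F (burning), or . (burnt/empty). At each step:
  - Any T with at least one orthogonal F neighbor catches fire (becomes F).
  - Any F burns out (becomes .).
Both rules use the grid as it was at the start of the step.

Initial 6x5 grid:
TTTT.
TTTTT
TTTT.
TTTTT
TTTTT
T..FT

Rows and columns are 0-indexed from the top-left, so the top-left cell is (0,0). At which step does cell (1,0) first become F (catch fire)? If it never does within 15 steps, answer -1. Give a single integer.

Step 1: cell (1,0)='T' (+2 fires, +1 burnt)
Step 2: cell (1,0)='T' (+3 fires, +2 burnt)
Step 3: cell (1,0)='T' (+4 fires, +3 burnt)
Step 4: cell (1,0)='T' (+4 fires, +4 burnt)
Step 5: cell (1,0)='T' (+6 fires, +4 burnt)
Step 6: cell (1,0)='T' (+3 fires, +6 burnt)
Step 7: cell (1,0)='F' (+2 fires, +3 burnt)
  -> target ignites at step 7
Step 8: cell (1,0)='.' (+1 fires, +2 burnt)
Step 9: cell (1,0)='.' (+0 fires, +1 burnt)
  fire out at step 9

7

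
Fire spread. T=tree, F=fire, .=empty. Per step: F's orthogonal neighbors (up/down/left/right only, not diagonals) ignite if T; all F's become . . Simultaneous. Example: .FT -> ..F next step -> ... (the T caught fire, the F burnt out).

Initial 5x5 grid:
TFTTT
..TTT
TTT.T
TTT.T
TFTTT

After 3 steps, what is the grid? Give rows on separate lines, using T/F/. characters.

Step 1: 5 trees catch fire, 2 burn out
  F.FTT
  ..TTT
  TTT.T
  TFT.T
  F.FTT
Step 2: 6 trees catch fire, 5 burn out
  ...FT
  ..FTT
  TFT.T
  F.F.T
  ...FT
Step 3: 5 trees catch fire, 6 burn out
  ....F
  ...FT
  F.F.T
  ....T
  ....F

....F
...FT
F.F.T
....T
....F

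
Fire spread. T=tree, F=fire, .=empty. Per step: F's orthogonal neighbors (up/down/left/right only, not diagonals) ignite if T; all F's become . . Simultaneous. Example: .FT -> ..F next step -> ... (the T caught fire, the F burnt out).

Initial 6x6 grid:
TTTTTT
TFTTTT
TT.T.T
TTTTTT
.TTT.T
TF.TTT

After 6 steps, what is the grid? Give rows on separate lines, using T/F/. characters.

Step 1: 6 trees catch fire, 2 burn out
  TFTTTT
  F.FTTT
  TF.T.T
  TTTTTT
  .FTT.T
  F..TTT
Step 2: 6 trees catch fire, 6 burn out
  F.FTTT
  ...FTT
  F..T.T
  TFTTTT
  ..FT.T
  ...TTT
Step 3: 6 trees catch fire, 6 burn out
  ...FTT
  ....FT
  ...F.T
  F.FTTT
  ...F.T
  ...TTT
Step 4: 4 trees catch fire, 6 burn out
  ....FT
  .....F
  .....T
  ...FTT
  .....T
  ...FTT
Step 5: 4 trees catch fire, 4 burn out
  .....F
  ......
  .....F
  ....FT
  .....T
  ....FT
Step 6: 2 trees catch fire, 4 burn out
  ......
  ......
  ......
  .....F
  .....T
  .....F

......
......
......
.....F
.....T
.....F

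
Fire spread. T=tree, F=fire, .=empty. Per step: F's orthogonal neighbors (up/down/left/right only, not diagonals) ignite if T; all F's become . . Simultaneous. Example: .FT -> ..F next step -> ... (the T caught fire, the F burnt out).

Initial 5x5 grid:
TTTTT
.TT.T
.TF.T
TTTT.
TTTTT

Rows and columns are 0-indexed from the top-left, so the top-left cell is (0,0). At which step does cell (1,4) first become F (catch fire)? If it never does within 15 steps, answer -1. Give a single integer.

Step 1: cell (1,4)='T' (+3 fires, +1 burnt)
Step 2: cell (1,4)='T' (+5 fires, +3 burnt)
Step 3: cell (1,4)='T' (+5 fires, +5 burnt)
Step 4: cell (1,4)='T' (+4 fires, +5 burnt)
Step 5: cell (1,4)='F' (+1 fires, +4 burnt)
  -> target ignites at step 5
Step 6: cell (1,4)='.' (+1 fires, +1 burnt)
Step 7: cell (1,4)='.' (+0 fires, +1 burnt)
  fire out at step 7

5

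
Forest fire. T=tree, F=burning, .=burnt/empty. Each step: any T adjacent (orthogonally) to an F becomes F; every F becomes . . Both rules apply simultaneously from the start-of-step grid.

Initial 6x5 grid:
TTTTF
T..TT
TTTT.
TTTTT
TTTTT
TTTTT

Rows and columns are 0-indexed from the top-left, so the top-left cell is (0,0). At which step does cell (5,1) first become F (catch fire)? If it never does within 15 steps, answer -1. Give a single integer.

Step 1: cell (5,1)='T' (+2 fires, +1 burnt)
Step 2: cell (5,1)='T' (+2 fires, +2 burnt)
Step 3: cell (5,1)='T' (+2 fires, +2 burnt)
Step 4: cell (5,1)='T' (+3 fires, +2 burnt)
Step 5: cell (5,1)='T' (+5 fires, +3 burnt)
Step 6: cell (5,1)='T' (+5 fires, +5 burnt)
Step 7: cell (5,1)='T' (+4 fires, +5 burnt)
Step 8: cell (5,1)='F' (+2 fires, +4 burnt)
  -> target ignites at step 8
Step 9: cell (5,1)='.' (+1 fires, +2 burnt)
Step 10: cell (5,1)='.' (+0 fires, +1 burnt)
  fire out at step 10

8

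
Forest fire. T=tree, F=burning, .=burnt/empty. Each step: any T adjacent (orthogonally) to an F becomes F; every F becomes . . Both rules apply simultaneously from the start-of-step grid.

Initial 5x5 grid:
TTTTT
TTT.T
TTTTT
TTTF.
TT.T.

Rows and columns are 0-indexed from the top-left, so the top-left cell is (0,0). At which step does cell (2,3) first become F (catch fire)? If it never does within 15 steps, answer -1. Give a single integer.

Step 1: cell (2,3)='F' (+3 fires, +1 burnt)
  -> target ignites at step 1
Step 2: cell (2,3)='.' (+3 fires, +3 burnt)
Step 3: cell (2,3)='.' (+5 fires, +3 burnt)
Step 4: cell (2,3)='.' (+5 fires, +5 burnt)
Step 5: cell (2,3)='.' (+3 fires, +5 burnt)
Step 6: cell (2,3)='.' (+1 fires, +3 burnt)
Step 7: cell (2,3)='.' (+0 fires, +1 burnt)
  fire out at step 7

1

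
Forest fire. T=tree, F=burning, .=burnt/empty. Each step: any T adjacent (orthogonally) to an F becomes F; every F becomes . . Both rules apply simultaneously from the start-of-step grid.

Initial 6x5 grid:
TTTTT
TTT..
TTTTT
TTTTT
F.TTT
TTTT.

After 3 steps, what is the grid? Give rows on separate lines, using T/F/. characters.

Step 1: 2 trees catch fire, 1 burn out
  TTTTT
  TTT..
  TTTTT
  FTTTT
  ..TTT
  FTTT.
Step 2: 3 trees catch fire, 2 burn out
  TTTTT
  TTT..
  FTTTT
  .FTTT
  ..TTT
  .FTT.
Step 3: 4 trees catch fire, 3 burn out
  TTTTT
  FTT..
  .FTTT
  ..FTT
  ..TTT
  ..FT.

TTTTT
FTT..
.FTTT
..FTT
..TTT
..FT.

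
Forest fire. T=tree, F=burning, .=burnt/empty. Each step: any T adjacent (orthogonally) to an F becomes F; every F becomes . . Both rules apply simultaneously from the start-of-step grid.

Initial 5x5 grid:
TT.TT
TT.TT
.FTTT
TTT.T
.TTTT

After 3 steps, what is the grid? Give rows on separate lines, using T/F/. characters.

Step 1: 3 trees catch fire, 1 burn out
  TT.TT
  TF.TT
  ..FTT
  TFT.T
  .TTTT
Step 2: 6 trees catch fire, 3 burn out
  TF.TT
  F..TT
  ...FT
  F.F.T
  .FTTT
Step 3: 4 trees catch fire, 6 burn out
  F..TT
  ...FT
  ....F
  ....T
  ..FTT

F..TT
...FT
....F
....T
..FTT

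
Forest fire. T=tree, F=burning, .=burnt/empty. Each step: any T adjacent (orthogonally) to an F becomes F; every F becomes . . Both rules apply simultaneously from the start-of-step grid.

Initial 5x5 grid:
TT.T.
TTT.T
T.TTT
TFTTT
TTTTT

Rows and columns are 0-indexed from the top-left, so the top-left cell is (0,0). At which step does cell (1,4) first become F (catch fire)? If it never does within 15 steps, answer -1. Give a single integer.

Step 1: cell (1,4)='T' (+3 fires, +1 burnt)
Step 2: cell (1,4)='T' (+5 fires, +3 burnt)
Step 3: cell (1,4)='T' (+5 fires, +5 burnt)
Step 4: cell (1,4)='T' (+4 fires, +5 burnt)
Step 5: cell (1,4)='F' (+2 fires, +4 burnt)
  -> target ignites at step 5
Step 6: cell (1,4)='.' (+0 fires, +2 burnt)
  fire out at step 6

5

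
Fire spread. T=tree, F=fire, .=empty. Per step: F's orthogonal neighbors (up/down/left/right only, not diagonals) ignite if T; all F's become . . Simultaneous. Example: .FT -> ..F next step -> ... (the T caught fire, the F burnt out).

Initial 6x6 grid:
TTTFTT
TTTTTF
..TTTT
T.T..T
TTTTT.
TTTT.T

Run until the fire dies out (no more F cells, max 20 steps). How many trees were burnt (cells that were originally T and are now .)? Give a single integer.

Answer: 26

Derivation:
Step 1: +6 fires, +2 burnt (F count now 6)
Step 2: +5 fires, +6 burnt (F count now 5)
Step 3: +3 fires, +5 burnt (F count now 3)
Step 4: +2 fires, +3 burnt (F count now 2)
Step 5: +1 fires, +2 burnt (F count now 1)
Step 6: +3 fires, +1 burnt (F count now 3)
Step 7: +4 fires, +3 burnt (F count now 4)
Step 8: +2 fires, +4 burnt (F count now 2)
Step 9: +0 fires, +2 burnt (F count now 0)
Fire out after step 9
Initially T: 27, now '.': 35
Total burnt (originally-T cells now '.'): 26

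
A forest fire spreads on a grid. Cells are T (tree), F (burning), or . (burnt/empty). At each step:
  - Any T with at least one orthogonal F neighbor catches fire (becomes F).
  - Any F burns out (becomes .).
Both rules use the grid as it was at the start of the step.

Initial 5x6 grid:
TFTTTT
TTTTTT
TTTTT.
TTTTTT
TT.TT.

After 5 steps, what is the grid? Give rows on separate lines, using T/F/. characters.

Step 1: 3 trees catch fire, 1 burn out
  F.FTTT
  TFTTTT
  TTTTT.
  TTTTTT
  TT.TT.
Step 2: 4 trees catch fire, 3 burn out
  ...FTT
  F.FTTT
  TFTTT.
  TTTTTT
  TT.TT.
Step 3: 5 trees catch fire, 4 burn out
  ....FT
  ...FTT
  F.FTT.
  TFTTTT
  TT.TT.
Step 4: 6 trees catch fire, 5 burn out
  .....F
  ....FT
  ...FT.
  F.FTTT
  TF.TT.
Step 5: 4 trees catch fire, 6 burn out
  ......
  .....F
  ....F.
  ...FTT
  F..TT.

......
.....F
....F.
...FTT
F..TT.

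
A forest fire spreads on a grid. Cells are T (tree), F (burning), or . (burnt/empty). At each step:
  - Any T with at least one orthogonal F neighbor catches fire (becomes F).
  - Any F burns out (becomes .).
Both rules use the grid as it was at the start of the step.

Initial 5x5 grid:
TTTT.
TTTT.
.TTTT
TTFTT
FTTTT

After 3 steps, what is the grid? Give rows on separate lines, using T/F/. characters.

Step 1: 6 trees catch fire, 2 burn out
  TTTT.
  TTTT.
  .TFTT
  FF.FT
  .FFTT
Step 2: 5 trees catch fire, 6 burn out
  TTTT.
  TTFT.
  .F.FT
  ....F
  ...FT
Step 3: 5 trees catch fire, 5 burn out
  TTFT.
  TF.F.
  ....F
  .....
  ....F

TTFT.
TF.F.
....F
.....
....F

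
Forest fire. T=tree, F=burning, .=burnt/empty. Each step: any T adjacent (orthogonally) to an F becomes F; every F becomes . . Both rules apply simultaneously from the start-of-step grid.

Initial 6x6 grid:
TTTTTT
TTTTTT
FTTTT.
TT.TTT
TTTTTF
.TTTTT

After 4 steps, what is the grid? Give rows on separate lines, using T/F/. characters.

Step 1: 6 trees catch fire, 2 burn out
  TTTTTT
  FTTTTT
  .FTTT.
  FT.TTF
  TTTTF.
  .TTTTF
Step 2: 8 trees catch fire, 6 burn out
  FTTTTT
  .FTTTT
  ..FTT.
  .F.TF.
  FTTF..
  .TTTF.
Step 3: 8 trees catch fire, 8 burn out
  .FTTTT
  ..FTTT
  ...FF.
  ...F..
  .FF...
  .TTF..
Step 4: 5 trees catch fire, 8 burn out
  ..FTTT
  ...FFT
  ......
  ......
  ......
  .FF...

..FTTT
...FFT
......
......
......
.FF...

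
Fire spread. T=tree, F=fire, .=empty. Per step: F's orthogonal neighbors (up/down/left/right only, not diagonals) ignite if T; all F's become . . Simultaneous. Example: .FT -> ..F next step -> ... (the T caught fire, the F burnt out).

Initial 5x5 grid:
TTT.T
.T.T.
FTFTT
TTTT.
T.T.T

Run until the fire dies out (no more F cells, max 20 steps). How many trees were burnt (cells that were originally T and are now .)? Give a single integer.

Step 1: +4 fires, +2 burnt (F count now 4)
Step 2: +7 fires, +4 burnt (F count now 7)
Step 3: +1 fires, +7 burnt (F count now 1)
Step 4: +2 fires, +1 burnt (F count now 2)
Step 5: +0 fires, +2 burnt (F count now 0)
Fire out after step 5
Initially T: 16, now '.': 23
Total burnt (originally-T cells now '.'): 14

Answer: 14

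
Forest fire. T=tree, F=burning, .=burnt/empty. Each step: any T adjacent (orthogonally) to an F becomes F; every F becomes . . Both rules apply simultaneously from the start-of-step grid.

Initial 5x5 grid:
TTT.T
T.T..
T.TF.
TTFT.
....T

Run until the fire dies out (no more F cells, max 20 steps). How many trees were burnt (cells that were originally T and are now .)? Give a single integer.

Answer: 10

Derivation:
Step 1: +3 fires, +2 burnt (F count now 3)
Step 2: +2 fires, +3 burnt (F count now 2)
Step 3: +2 fires, +2 burnt (F count now 2)
Step 4: +2 fires, +2 burnt (F count now 2)
Step 5: +1 fires, +2 burnt (F count now 1)
Step 6: +0 fires, +1 burnt (F count now 0)
Fire out after step 6
Initially T: 12, now '.': 23
Total burnt (originally-T cells now '.'): 10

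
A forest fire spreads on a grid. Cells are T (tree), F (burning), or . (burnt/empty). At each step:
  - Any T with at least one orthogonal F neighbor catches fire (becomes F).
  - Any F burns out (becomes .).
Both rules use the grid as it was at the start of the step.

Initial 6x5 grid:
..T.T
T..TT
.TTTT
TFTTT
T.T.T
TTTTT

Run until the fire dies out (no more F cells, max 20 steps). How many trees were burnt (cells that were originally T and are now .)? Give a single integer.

Step 1: +3 fires, +1 burnt (F count now 3)
Step 2: +4 fires, +3 burnt (F count now 4)
Step 3: +4 fires, +4 burnt (F count now 4)
Step 4: +5 fires, +4 burnt (F count now 5)
Step 5: +2 fires, +5 burnt (F count now 2)
Step 6: +1 fires, +2 burnt (F count now 1)
Step 7: +0 fires, +1 burnt (F count now 0)
Fire out after step 7
Initially T: 21, now '.': 28
Total burnt (originally-T cells now '.'): 19

Answer: 19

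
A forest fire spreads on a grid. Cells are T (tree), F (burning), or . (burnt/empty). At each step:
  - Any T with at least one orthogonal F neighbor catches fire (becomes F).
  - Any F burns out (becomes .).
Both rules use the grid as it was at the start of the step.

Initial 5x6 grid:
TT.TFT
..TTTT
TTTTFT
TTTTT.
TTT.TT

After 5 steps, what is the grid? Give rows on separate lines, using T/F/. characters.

Step 1: 6 trees catch fire, 2 burn out
  TT.F.F
  ..TTFT
  TTTF.F
  TTTTF.
  TTT.TT
Step 2: 5 trees catch fire, 6 burn out
  TT....
  ..TF.F
  TTF...
  TTTF..
  TTT.FT
Step 3: 4 trees catch fire, 5 burn out
  TT....
  ..F...
  TF....
  TTF...
  TTT..F
Step 4: 3 trees catch fire, 4 burn out
  TT....
  ......
  F.....
  TF....
  TTF...
Step 5: 2 trees catch fire, 3 burn out
  TT....
  ......
  ......
  F.....
  TF....

TT....
......
......
F.....
TF....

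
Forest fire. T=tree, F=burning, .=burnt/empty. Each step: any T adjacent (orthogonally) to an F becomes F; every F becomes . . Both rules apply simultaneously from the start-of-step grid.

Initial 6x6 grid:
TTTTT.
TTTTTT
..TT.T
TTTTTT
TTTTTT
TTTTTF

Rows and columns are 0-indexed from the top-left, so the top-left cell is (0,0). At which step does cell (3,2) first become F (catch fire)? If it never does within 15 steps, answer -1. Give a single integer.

Step 1: cell (3,2)='T' (+2 fires, +1 burnt)
Step 2: cell (3,2)='T' (+3 fires, +2 burnt)
Step 3: cell (3,2)='T' (+4 fires, +3 burnt)
Step 4: cell (3,2)='T' (+4 fires, +4 burnt)
Step 5: cell (3,2)='F' (+5 fires, +4 burnt)
  -> target ignites at step 5
Step 6: cell (3,2)='.' (+5 fires, +5 burnt)
Step 7: cell (3,2)='.' (+3 fires, +5 burnt)
Step 8: cell (3,2)='.' (+2 fires, +3 burnt)
Step 9: cell (3,2)='.' (+2 fires, +2 burnt)
Step 10: cell (3,2)='.' (+1 fires, +2 burnt)
Step 11: cell (3,2)='.' (+0 fires, +1 burnt)
  fire out at step 11

5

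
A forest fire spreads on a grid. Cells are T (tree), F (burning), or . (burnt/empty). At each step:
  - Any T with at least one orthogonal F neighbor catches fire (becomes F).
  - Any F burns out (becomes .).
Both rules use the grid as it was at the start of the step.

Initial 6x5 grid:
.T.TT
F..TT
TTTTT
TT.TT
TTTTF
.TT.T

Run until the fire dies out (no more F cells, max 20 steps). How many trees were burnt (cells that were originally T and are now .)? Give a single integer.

Answer: 20

Derivation:
Step 1: +4 fires, +2 burnt (F count now 4)
Step 2: +5 fires, +4 burnt (F count now 5)
Step 3: +7 fires, +5 burnt (F count now 7)
Step 4: +3 fires, +7 burnt (F count now 3)
Step 5: +1 fires, +3 burnt (F count now 1)
Step 6: +0 fires, +1 burnt (F count now 0)
Fire out after step 6
Initially T: 21, now '.': 29
Total burnt (originally-T cells now '.'): 20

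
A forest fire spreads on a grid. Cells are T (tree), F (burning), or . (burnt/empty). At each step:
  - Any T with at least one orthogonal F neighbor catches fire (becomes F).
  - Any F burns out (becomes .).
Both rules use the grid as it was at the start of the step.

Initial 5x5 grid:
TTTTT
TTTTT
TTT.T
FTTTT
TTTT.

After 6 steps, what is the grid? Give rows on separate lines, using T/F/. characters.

Step 1: 3 trees catch fire, 1 burn out
  TTTTT
  TTTTT
  FTT.T
  .FTTT
  FTTT.
Step 2: 4 trees catch fire, 3 burn out
  TTTTT
  FTTTT
  .FT.T
  ..FTT
  .FTT.
Step 3: 5 trees catch fire, 4 burn out
  FTTTT
  .FTTT
  ..F.T
  ...FT
  ..FT.
Step 4: 4 trees catch fire, 5 burn out
  .FTTT
  ..FTT
  ....T
  ....F
  ...F.
Step 5: 3 trees catch fire, 4 burn out
  ..FTT
  ...FT
  ....F
  .....
  .....
Step 6: 2 trees catch fire, 3 burn out
  ...FT
  ....F
  .....
  .....
  .....

...FT
....F
.....
.....
.....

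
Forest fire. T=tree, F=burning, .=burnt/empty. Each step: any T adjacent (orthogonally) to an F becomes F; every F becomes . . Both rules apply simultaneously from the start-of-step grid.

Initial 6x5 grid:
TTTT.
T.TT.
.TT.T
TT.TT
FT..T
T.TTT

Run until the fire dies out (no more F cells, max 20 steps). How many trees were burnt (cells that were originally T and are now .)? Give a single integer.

Answer: 13

Derivation:
Step 1: +3 fires, +1 burnt (F count now 3)
Step 2: +1 fires, +3 burnt (F count now 1)
Step 3: +1 fires, +1 burnt (F count now 1)
Step 4: +1 fires, +1 burnt (F count now 1)
Step 5: +1 fires, +1 burnt (F count now 1)
Step 6: +2 fires, +1 burnt (F count now 2)
Step 7: +2 fires, +2 burnt (F count now 2)
Step 8: +1 fires, +2 burnt (F count now 1)
Step 9: +1 fires, +1 burnt (F count now 1)
Step 10: +0 fires, +1 burnt (F count now 0)
Fire out after step 10
Initially T: 20, now '.': 23
Total burnt (originally-T cells now '.'): 13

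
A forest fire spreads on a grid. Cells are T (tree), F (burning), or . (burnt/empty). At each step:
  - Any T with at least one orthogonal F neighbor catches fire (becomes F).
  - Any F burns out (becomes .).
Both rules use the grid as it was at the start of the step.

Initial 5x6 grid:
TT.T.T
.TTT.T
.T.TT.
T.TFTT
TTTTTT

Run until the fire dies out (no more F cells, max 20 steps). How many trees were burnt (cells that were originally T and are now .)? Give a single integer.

Step 1: +4 fires, +1 burnt (F count now 4)
Step 2: +5 fires, +4 burnt (F count now 5)
Step 3: +4 fires, +5 burnt (F count now 4)
Step 4: +2 fires, +4 burnt (F count now 2)
Step 5: +3 fires, +2 burnt (F count now 3)
Step 6: +1 fires, +3 burnt (F count now 1)
Step 7: +0 fires, +1 burnt (F count now 0)
Fire out after step 7
Initially T: 21, now '.': 28
Total burnt (originally-T cells now '.'): 19

Answer: 19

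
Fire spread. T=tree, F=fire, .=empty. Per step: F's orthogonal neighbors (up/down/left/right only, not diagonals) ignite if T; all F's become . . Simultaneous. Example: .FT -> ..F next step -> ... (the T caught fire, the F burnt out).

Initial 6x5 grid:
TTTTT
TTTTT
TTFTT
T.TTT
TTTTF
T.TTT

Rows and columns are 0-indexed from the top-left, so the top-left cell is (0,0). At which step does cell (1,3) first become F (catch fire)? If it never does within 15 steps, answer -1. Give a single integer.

Step 1: cell (1,3)='T' (+7 fires, +2 burnt)
Step 2: cell (1,3)='F' (+8 fires, +7 burnt)
  -> target ignites at step 2
Step 3: cell (1,3)='.' (+7 fires, +8 burnt)
Step 4: cell (1,3)='.' (+3 fires, +7 burnt)
Step 5: cell (1,3)='.' (+1 fires, +3 burnt)
Step 6: cell (1,3)='.' (+0 fires, +1 burnt)
  fire out at step 6

2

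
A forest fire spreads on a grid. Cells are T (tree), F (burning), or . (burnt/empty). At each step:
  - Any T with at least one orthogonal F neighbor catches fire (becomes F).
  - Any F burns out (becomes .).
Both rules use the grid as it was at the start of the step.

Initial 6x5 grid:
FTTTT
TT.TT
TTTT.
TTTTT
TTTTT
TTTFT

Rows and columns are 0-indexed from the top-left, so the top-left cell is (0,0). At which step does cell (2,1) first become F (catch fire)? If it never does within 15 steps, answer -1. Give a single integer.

Step 1: cell (2,1)='T' (+5 fires, +2 burnt)
Step 2: cell (2,1)='T' (+7 fires, +5 burnt)
Step 3: cell (2,1)='F' (+8 fires, +7 burnt)
  -> target ignites at step 3
Step 4: cell (2,1)='.' (+5 fires, +8 burnt)
Step 5: cell (2,1)='.' (+1 fires, +5 burnt)
Step 6: cell (2,1)='.' (+0 fires, +1 burnt)
  fire out at step 6

3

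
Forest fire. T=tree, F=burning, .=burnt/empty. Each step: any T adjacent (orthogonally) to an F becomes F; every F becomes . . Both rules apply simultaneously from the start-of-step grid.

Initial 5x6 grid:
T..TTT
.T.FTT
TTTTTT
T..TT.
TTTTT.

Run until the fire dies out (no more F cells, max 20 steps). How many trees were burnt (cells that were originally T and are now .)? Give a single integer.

Step 1: +3 fires, +1 burnt (F count now 3)
Step 2: +5 fires, +3 burnt (F count now 5)
Step 3: +5 fires, +5 burnt (F count now 5)
Step 4: +4 fires, +5 burnt (F count now 4)
Step 5: +2 fires, +4 burnt (F count now 2)
Step 6: +1 fires, +2 burnt (F count now 1)
Step 7: +0 fires, +1 burnt (F count now 0)
Fire out after step 7
Initially T: 21, now '.': 29
Total burnt (originally-T cells now '.'): 20

Answer: 20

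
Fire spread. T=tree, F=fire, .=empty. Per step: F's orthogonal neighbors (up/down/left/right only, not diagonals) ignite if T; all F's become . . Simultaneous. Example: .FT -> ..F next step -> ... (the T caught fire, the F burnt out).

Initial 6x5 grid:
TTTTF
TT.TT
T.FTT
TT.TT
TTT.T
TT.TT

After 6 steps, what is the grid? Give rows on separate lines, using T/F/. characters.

Step 1: 3 trees catch fire, 2 burn out
  TTTF.
  TT.TF
  T..FT
  TT.TT
  TTT.T
  TT.TT
Step 2: 4 trees catch fire, 3 burn out
  TTF..
  TT.F.
  T...F
  TT.FT
  TTT.T
  TT.TT
Step 3: 2 trees catch fire, 4 burn out
  TF...
  TT...
  T....
  TT..F
  TTT.T
  TT.TT
Step 4: 3 trees catch fire, 2 burn out
  F....
  TF...
  T....
  TT...
  TTT.F
  TT.TT
Step 5: 2 trees catch fire, 3 burn out
  .....
  F....
  T....
  TT...
  TTT..
  TT.TF
Step 6: 2 trees catch fire, 2 burn out
  .....
  .....
  F....
  TT...
  TTT..
  TT.F.

.....
.....
F....
TT...
TTT..
TT.F.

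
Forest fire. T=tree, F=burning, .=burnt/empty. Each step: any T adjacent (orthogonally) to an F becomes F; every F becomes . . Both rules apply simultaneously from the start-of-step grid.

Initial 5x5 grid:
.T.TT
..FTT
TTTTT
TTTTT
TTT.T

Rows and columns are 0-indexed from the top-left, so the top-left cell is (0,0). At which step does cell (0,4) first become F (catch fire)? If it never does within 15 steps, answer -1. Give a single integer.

Step 1: cell (0,4)='T' (+2 fires, +1 burnt)
Step 2: cell (0,4)='T' (+5 fires, +2 burnt)
Step 3: cell (0,4)='F' (+6 fires, +5 burnt)
  -> target ignites at step 3
Step 4: cell (0,4)='.' (+3 fires, +6 burnt)
Step 5: cell (0,4)='.' (+2 fires, +3 burnt)
Step 6: cell (0,4)='.' (+0 fires, +2 burnt)
  fire out at step 6

3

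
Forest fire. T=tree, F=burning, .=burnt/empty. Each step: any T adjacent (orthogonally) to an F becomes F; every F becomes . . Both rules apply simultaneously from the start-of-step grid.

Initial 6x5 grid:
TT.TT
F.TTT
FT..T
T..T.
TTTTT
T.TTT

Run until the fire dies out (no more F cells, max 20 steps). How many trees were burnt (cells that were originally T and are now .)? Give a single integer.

Answer: 14

Derivation:
Step 1: +3 fires, +2 burnt (F count now 3)
Step 2: +2 fires, +3 burnt (F count now 2)
Step 3: +2 fires, +2 burnt (F count now 2)
Step 4: +1 fires, +2 burnt (F count now 1)
Step 5: +2 fires, +1 burnt (F count now 2)
Step 6: +3 fires, +2 burnt (F count now 3)
Step 7: +1 fires, +3 burnt (F count now 1)
Step 8: +0 fires, +1 burnt (F count now 0)
Fire out after step 8
Initially T: 20, now '.': 24
Total burnt (originally-T cells now '.'): 14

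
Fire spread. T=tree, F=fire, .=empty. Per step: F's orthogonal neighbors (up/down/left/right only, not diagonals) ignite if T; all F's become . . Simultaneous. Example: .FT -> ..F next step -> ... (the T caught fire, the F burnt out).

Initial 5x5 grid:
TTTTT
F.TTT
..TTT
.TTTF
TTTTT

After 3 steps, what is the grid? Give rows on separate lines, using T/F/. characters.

Step 1: 4 trees catch fire, 2 burn out
  FTTTT
  ..TTT
  ..TTF
  .TTF.
  TTTTF
Step 2: 5 trees catch fire, 4 burn out
  .FTTT
  ..TTF
  ..TF.
  .TF..
  TTTF.
Step 3: 6 trees catch fire, 5 burn out
  ..FTF
  ..TF.
  ..F..
  .F...
  TTF..

..FTF
..TF.
..F..
.F...
TTF..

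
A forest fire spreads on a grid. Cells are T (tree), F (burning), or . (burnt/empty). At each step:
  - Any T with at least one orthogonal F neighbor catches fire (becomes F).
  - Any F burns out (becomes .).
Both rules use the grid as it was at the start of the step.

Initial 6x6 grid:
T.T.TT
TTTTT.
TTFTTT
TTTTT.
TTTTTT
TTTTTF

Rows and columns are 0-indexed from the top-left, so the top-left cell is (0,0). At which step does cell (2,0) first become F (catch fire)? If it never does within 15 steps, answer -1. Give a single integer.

Step 1: cell (2,0)='T' (+6 fires, +2 burnt)
Step 2: cell (2,0)='F' (+10 fires, +6 burnt)
  -> target ignites at step 2
Step 3: cell (2,0)='.' (+8 fires, +10 burnt)
Step 4: cell (2,0)='.' (+4 fires, +8 burnt)
Step 5: cell (2,0)='.' (+2 fires, +4 burnt)
Step 6: cell (2,0)='.' (+0 fires, +2 burnt)
  fire out at step 6

2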